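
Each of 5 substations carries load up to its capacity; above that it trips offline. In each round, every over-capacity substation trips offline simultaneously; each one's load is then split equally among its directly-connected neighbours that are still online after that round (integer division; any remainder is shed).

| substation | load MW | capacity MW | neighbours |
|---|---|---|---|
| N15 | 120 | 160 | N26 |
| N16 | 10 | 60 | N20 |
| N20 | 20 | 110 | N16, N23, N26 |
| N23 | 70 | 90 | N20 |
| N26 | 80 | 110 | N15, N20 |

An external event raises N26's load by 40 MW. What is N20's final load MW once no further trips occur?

80

Round 1 — N26 at 120 > 110. N26 trips offline.
  N26 sheds 120 MW to N15, N20: 60 each.
    N15: 120+60 = 180 > 160
    N20: 20+60 = 80 ≤ 110
Round 2 — N15 trips offline.
  N15 sheds 180 MW: no online neighbours, lost.
No further trips.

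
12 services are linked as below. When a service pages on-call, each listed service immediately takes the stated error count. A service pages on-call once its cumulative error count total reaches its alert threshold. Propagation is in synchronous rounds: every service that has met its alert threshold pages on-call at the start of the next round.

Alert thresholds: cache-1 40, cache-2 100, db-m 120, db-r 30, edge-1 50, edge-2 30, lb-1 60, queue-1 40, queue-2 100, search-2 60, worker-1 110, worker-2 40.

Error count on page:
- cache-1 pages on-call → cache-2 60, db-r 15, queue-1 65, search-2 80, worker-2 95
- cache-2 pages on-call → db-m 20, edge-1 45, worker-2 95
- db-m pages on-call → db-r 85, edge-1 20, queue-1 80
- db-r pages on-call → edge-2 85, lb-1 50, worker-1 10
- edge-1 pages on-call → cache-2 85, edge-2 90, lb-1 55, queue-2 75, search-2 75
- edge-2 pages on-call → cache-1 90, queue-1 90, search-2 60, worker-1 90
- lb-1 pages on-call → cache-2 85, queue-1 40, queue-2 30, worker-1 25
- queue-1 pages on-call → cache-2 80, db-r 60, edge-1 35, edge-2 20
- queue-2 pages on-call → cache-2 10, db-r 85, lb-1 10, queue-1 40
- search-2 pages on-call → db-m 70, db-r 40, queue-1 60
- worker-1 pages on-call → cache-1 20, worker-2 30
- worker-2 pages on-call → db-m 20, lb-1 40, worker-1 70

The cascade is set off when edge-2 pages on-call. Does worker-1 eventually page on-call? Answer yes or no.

Round 1 — edge-2 pages on-call (initial).
  cache-1: +90 → 90 ≥ 40
  queue-1: +90 → 90 ≥ 40
  search-2: +60 → 60 ≥ 60
  worker-1: +90 → 90 < 110
Round 2 — cache-1, queue-1, search-2 page on-call.
  cache-2: +60+80 → 140 ≥ 100
  db-m: +70 → 70 < 120
  db-r: +15+60+40 → 115 ≥ 30
  edge-1: +35 → 35 < 50
  worker-2: +95 → 95 ≥ 40
Round 3 — cache-2, db-r, worker-2 page on-call.
  db-m: +20+20 → 110 < 120
  edge-1: +45 → 80 ≥ 50
  lb-1: +50+40 → 90 ≥ 60
  worker-1: +10+70 → 170 ≥ 110
Round 4 — edge-1, lb-1, worker-1 page on-call.
  queue-2: +75+30 → 105 ≥ 100
Round 5 — queue-2 pages on-call.
No further pages.

yes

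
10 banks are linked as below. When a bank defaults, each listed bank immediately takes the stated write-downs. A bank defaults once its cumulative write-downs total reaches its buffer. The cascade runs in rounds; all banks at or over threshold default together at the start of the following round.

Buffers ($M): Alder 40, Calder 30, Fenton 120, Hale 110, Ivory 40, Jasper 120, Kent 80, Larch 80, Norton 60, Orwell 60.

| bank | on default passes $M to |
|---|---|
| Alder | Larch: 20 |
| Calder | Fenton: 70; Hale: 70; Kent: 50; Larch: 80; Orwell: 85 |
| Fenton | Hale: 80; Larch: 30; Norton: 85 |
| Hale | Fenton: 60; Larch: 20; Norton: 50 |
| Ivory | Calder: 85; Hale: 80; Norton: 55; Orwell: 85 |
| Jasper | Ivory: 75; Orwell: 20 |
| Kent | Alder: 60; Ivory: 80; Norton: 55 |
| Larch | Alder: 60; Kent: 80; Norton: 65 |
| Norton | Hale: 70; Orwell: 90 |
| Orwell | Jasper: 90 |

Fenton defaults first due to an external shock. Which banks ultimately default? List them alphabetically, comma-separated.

Round 1 — Fenton defaults (initial).
  Hale: +80 → 80 < 110
  Larch: +30 → 30 < 80
  Norton: +85 → 85 ≥ 60
Round 2 — Norton defaults.
  Hale: +70 → 150 ≥ 110
  Orwell: +90 → 90 ≥ 60
Round 3 — Hale, Orwell default.
  Jasper: +90 → 90 < 120
  Larch: +20 → 50 < 80
No further defaults.

Fenton, Hale, Norton, Orwell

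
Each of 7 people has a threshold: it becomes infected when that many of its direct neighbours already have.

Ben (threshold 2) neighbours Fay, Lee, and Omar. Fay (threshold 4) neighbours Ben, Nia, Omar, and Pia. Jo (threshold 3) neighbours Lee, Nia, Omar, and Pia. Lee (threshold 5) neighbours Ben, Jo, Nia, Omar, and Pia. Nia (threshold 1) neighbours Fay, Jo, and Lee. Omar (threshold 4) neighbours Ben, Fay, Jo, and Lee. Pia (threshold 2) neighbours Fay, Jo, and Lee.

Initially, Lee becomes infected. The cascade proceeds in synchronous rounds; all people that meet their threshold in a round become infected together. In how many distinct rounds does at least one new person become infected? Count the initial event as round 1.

2

Round 1 — Lee becomes infected (initial).
Round 2 — checking thresholds:
  Ben: 1 of 3 neighbours < 2, holds.
  Jo: 1 of 4 neighbours < 3, holds.
  Nia: 1 of 3 neighbours ≥ 1, becomes infected.
  Omar: 1 of 4 neighbours < 4, holds.
  Pia: 1 of 3 neighbours < 2, holds.
Round 3 — no new infections; cascade stops.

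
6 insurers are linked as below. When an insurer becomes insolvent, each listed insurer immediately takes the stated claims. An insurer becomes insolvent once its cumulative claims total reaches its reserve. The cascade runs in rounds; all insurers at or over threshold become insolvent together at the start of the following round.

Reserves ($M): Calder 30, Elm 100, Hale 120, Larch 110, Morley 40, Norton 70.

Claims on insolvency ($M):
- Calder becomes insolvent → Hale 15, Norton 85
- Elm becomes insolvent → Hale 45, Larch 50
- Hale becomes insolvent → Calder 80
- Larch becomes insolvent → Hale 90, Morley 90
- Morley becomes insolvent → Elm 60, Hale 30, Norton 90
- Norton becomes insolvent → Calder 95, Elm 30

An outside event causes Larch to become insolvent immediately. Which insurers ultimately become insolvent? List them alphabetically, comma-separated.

Calder, Hale, Larch, Morley, Norton

Round 1 — Larch becomes insolvent (initial).
  Hale: +90 → 90 < 120
  Morley: +90 → 90 ≥ 40
Round 2 — Morley becomes insolvent.
  Elm: +60 → 60 < 100
  Hale: +30 → 120 ≥ 120
  Norton: +90 → 90 ≥ 70
Round 3 — Hale, Norton become insolvent.
  Calder: +80+95 → 175 ≥ 30
  Elm: +30 → 90 < 100
Round 4 — Calder becomes insolvent.
No further insolvencies.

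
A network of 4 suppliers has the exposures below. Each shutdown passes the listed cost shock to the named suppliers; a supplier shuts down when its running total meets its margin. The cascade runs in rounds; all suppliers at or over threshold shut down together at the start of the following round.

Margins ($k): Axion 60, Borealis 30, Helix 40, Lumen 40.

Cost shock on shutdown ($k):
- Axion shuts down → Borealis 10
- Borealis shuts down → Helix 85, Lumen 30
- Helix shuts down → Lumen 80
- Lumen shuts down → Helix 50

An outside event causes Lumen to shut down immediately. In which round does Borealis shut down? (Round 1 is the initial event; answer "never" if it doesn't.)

Round 1 — Lumen shuts down (initial).
  Helix: +50 → 50 ≥ 40
Round 2 — Helix shuts down.
No further shutdowns.

never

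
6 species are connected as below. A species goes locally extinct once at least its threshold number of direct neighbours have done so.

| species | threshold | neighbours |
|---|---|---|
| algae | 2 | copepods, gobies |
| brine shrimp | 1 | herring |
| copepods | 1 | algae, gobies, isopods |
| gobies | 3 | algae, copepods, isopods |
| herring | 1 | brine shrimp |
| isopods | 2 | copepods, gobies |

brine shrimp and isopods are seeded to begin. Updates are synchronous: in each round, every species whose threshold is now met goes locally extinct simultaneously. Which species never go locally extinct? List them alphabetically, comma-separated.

algae, gobies

Round 1 — brine shrimp, isopods go locally extinct (initial).
Round 2 — checking thresholds:
  copepods: 1 of 3 neighbours ≥ 1, goes locally extinct.
  gobies: 1 of 3 neighbours < 3, below threshold.
  herring: 1 of 1 neighbours ≥ 1, goes locally extinct.
Round 3 — no new extinctions; cascade stops.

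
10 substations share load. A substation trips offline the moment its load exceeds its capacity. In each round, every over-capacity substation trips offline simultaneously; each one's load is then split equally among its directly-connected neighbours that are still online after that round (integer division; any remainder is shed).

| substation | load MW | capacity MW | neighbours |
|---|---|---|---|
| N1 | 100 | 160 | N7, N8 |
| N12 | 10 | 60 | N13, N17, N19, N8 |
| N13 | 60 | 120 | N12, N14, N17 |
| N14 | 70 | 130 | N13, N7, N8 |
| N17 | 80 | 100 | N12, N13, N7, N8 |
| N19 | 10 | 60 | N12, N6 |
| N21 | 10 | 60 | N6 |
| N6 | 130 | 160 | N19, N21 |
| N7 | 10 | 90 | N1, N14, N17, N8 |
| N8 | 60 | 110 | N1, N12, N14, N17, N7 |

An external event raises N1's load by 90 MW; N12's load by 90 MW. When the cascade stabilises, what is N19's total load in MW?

Round 1 — N1 at 190 > 160; N12 at 100 > 60. N1, N12 trip offline.
  N1 sheds 190 MW to N7, N8: 95 each.
    N7: 10+95 = 105 > 90
    N8: 60+95 = 155 > 110
  N12 sheds 100 MW to N13, N17, N19, N8: 25 each.
    N13: 60+25 = 85 ≤ 120
    N17: 80+25 = 105 > 100
    N19: 10+25 = 35 ≤ 60
    N8: 155+25 = 180 > 110
Round 2 — N17, N7, N8 trip offline.
  N17 sheds 105 MW to N13: 105 each.
    N13: 85+105 = 190 > 120
  N7 sheds 105 MW to N14: 105 each.
    N14: 70+105 = 175 > 130
  N8 sheds 180 MW to N14: 180 each.
    N14: 175+180 = 355 > 130
Round 3 — N13, N14 trip offline.
  N13 sheds 190 MW: no online neighbours, lost.
  N14 sheds 355 MW: no online neighbours, lost.
No further trips.

35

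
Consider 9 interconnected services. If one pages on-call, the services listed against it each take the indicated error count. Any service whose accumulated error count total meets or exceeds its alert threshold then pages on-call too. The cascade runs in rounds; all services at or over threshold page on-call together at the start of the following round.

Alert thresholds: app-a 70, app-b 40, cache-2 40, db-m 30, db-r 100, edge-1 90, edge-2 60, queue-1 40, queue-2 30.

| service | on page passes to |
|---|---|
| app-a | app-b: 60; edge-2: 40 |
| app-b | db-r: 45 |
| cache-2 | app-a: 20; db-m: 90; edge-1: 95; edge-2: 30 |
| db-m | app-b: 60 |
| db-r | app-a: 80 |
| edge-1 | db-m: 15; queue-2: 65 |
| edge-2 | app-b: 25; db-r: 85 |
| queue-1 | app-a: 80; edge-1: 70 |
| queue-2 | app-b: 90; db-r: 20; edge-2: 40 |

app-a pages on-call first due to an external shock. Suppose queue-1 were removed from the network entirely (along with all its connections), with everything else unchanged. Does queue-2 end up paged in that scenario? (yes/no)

With queue-1 removed:
Round 1 — app-a pages on-call (initial).
  app-b: +60 → 60 ≥ 40
  edge-2: +40 → 40 < 60
Round 2 — app-b pages on-call.
  db-r: +45 → 45 < 100
No further pages.

no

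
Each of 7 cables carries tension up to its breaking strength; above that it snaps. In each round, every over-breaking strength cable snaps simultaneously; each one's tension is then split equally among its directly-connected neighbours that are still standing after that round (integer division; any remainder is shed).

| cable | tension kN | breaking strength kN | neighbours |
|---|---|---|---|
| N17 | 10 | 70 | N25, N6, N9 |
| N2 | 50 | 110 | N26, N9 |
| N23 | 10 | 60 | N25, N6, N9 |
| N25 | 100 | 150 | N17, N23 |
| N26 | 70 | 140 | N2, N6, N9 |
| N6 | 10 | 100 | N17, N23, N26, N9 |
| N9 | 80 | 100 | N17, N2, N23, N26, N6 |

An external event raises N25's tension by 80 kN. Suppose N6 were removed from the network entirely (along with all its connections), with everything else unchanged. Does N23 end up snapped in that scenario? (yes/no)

yes

With N6 removed:
Round 1 — N25 at 180 > 150. N25 snaps.
  N25 sheds 180 kN to N17, N23: 90 each.
    N17: 10+90 = 100 > 70
    N23: 10+90 = 100 > 60
Round 2 — N17, N23 snap.
  N17 sheds 100 kN to N9: 100 each.
    N9: 80+100 = 180 > 100
  N23 sheds 100 kN to N9: 100 each.
    N9: 180+100 = 280 > 100
Round 3 — N9 snaps.
  N9 sheds 280 kN to N2, N26: 140 each.
    N2: 50+140 = 190 > 110
    N26: 70+140 = 210 > 140
Round 4 — N2, N26 snap.
  N2 sheds 190 kN: no online neighbours, lost.
  N26 sheds 210 kN: no online neighbours, lost.
No further breaks.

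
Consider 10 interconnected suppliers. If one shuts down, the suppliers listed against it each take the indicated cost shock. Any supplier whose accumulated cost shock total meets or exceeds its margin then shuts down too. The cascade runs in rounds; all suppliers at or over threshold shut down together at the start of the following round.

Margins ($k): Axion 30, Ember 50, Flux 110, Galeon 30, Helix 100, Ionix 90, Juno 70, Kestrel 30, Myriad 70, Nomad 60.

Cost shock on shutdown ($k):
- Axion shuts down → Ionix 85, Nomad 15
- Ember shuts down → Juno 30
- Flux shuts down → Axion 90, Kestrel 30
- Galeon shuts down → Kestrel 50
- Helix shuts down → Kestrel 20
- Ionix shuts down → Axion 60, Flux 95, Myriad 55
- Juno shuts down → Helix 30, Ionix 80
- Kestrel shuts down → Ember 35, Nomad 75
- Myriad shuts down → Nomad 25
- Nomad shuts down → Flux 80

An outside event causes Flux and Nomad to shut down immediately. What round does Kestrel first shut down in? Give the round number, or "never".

2

Round 1 — Flux, Nomad shut down (initial).
  Axion: +90 → 90 ≥ 30
  Kestrel: +30 → 30 ≥ 30
Round 2 — Axion, Kestrel shut down.
  Ember: +35 → 35 < 50
  Ionix: +85 → 85 < 90
No further shutdowns.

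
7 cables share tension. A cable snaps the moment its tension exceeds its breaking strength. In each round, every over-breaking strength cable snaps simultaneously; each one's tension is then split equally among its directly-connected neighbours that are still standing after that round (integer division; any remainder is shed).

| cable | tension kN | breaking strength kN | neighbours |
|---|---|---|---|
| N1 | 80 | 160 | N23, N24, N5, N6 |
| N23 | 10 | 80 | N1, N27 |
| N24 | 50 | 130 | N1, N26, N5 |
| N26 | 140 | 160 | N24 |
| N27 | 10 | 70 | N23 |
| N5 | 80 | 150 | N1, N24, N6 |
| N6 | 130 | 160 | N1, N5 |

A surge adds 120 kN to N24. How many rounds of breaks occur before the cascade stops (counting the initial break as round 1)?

Round 1 — N24 at 170 > 130. N24 snaps.
  N24 sheds 170 kN to N1, N26, N5: 56 each (2 lost).
    N1: 80+56 = 136 ≤ 160
    N26: 140+56 = 196 > 160
    N5: 80+56 = 136 ≤ 150
Round 2 — N26 snaps.
  N26 sheds 196 kN: no online neighbours, lost.
No further breaks.

2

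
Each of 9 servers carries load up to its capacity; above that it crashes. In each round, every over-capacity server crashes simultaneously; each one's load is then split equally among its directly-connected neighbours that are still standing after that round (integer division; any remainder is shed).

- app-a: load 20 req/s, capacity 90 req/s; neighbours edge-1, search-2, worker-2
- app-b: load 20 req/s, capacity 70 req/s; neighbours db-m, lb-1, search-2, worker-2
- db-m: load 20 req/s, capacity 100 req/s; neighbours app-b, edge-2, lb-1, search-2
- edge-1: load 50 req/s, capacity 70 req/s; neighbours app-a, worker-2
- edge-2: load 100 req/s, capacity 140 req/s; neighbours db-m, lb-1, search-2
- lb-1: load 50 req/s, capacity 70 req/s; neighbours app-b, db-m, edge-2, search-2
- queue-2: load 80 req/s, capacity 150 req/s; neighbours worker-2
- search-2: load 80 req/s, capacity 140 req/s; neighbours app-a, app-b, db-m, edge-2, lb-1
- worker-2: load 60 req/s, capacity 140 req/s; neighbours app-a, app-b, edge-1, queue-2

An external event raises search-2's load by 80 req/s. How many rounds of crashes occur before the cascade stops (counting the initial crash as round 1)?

Round 1 — search-2 at 160 > 140. search-2 crashes.
  search-2 sheds 160 req/s to app-a, app-b, db-m, edge-2, lb-1: 32 each.
    app-a: 20+32 = 52 ≤ 90
    app-b: 20+32 = 52 ≤ 70
    db-m: 20+32 = 52 ≤ 100
    edge-2: 100+32 = 132 ≤ 140
    lb-1: 50+32 = 82 > 70
Round 2 — lb-1 crashes.
  lb-1 sheds 82 req/s to app-b, db-m, edge-2: 27 each (1 lost).
    app-b: 52+27 = 79 > 70
    db-m: 52+27 = 79 ≤ 100
    edge-2: 132+27 = 159 > 140
Round 3 — app-b, edge-2 crash.
  app-b sheds 79 req/s to db-m, worker-2: 39 each (1 lost).
    db-m: 79+39 = 118 > 100
    worker-2: 60+39 = 99 ≤ 140
  edge-2 sheds 159 req/s to db-m: 159 each.
    db-m: 118+159 = 277 > 100
Round 4 — db-m crashes.
  db-m sheds 277 req/s: no online neighbours, lost.
No further crashes.

4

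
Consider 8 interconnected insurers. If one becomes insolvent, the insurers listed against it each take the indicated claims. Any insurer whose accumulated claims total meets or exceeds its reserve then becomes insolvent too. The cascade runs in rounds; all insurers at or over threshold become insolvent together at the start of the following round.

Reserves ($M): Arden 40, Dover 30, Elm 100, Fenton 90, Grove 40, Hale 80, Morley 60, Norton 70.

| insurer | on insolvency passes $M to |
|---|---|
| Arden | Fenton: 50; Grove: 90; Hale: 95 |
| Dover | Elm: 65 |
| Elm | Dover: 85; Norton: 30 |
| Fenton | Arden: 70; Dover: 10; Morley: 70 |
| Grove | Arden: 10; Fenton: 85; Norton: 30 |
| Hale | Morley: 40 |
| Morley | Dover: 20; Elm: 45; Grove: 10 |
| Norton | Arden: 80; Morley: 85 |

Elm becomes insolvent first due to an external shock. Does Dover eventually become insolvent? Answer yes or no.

Round 1 — Elm becomes insolvent (initial).
  Dover: +85 → 85 ≥ 30
  Norton: +30 → 30 < 70
Round 2 — Dover becomes insolvent.
No further insolvencies.

yes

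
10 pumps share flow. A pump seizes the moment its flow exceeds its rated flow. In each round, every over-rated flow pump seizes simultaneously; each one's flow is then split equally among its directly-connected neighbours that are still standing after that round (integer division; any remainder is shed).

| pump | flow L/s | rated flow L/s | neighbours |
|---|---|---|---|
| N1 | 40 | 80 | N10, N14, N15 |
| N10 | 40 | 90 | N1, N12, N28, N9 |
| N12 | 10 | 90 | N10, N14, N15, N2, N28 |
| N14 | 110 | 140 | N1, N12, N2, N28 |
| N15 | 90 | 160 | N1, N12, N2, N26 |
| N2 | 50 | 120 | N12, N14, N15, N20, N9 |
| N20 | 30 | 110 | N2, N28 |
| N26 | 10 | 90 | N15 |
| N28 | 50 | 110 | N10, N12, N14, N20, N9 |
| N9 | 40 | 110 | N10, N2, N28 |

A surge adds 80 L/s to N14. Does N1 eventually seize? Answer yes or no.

yes

Round 1 — N14 at 190 > 140. N14 seizes.
  N14 sheds 190 L/s to N1, N12, N2, N28: 47 each (2 lost).
    N1: 40+47 = 87 > 80
    N12: 10+47 = 57 ≤ 90
    N2: 50+47 = 97 ≤ 120
    N28: 50+47 = 97 ≤ 110
Round 2 — N1 seizes.
  N1 sheds 87 L/s to N10, N15: 43 each (1 lost).
    N10: 40+43 = 83 ≤ 90
    N15: 90+43 = 133 ≤ 160
No further seizures.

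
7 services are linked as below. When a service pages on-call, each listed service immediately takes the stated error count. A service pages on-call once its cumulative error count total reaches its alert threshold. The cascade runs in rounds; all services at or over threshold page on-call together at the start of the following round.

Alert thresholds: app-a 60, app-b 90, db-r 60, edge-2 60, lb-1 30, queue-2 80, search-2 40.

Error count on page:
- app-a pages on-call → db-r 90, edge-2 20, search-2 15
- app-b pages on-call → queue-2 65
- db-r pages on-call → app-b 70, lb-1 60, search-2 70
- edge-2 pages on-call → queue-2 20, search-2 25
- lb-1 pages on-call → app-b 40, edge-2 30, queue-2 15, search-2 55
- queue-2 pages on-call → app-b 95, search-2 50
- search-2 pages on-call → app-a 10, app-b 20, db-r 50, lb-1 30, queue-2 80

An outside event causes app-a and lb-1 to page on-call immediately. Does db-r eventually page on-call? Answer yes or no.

Round 1 — app-a, lb-1 page on-call (initial).
  app-b: +40 → 40 < 90
  db-r: +90 → 90 ≥ 60
  edge-2: +20+30 → 50 < 60
  queue-2: +15 → 15 < 80
  search-2: +15+55 → 70 ≥ 40
Round 2 — db-r, search-2 page on-call.
  app-b: +70+20 → 130 ≥ 90
  queue-2: +80 → 95 ≥ 80
Round 3 — app-b, queue-2 page on-call.
No further pages.

yes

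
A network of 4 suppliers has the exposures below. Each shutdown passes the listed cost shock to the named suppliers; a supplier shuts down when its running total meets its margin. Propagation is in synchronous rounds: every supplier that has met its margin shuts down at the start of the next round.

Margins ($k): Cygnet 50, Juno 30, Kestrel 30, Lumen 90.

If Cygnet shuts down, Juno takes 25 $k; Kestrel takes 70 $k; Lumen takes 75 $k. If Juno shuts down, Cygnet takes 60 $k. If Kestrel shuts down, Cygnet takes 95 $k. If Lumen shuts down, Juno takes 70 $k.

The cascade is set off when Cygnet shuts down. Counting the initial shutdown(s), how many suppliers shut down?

Round 1 — Cygnet shuts down (initial).
  Juno: +25 → 25 < 30
  Kestrel: +70 → 70 ≥ 30
  Lumen: +75 → 75 < 90
Round 2 — Kestrel shuts down.
No further shutdowns.

2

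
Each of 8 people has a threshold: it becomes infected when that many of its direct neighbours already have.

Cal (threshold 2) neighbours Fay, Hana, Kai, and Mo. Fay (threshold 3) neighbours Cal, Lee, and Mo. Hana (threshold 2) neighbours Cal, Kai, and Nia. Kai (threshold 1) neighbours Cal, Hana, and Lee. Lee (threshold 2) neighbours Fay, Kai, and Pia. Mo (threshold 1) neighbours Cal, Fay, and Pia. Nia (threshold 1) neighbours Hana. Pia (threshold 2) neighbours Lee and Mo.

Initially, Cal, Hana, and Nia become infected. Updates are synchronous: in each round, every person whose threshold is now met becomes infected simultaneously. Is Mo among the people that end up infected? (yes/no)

yes

Round 1 — Cal, Hana, Nia become infected (initial).
Round 2 — checking thresholds:
  Fay: 1 of 3 neighbours < 3, holds.
  Kai: 2 of 3 neighbours ≥ 1, becomes infected.
  Mo: 1 of 3 neighbours ≥ 1, becomes infected.
Round 3 — no new infections; cascade stops.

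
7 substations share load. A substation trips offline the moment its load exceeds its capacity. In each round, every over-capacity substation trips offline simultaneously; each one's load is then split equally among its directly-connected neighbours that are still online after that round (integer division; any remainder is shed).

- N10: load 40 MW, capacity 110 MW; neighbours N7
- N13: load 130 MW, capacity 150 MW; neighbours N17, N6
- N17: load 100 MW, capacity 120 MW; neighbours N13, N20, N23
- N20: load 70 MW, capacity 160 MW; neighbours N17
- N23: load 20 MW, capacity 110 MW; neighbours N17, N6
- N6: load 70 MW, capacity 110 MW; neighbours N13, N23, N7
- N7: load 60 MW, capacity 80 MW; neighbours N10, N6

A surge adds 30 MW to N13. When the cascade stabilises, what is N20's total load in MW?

Round 1 — N13 at 160 > 150. N13 trips offline.
  N13 sheds 160 MW to N17, N6: 80 each.
    N17: 100+80 = 180 > 120
    N6: 70+80 = 150 > 110
Round 2 — N17, N6 trip offline.
  N17 sheds 180 MW to N20, N23: 90 each.
    N20: 70+90 = 160 ≤ 160
    N23: 20+90 = 110 ≤ 110
  N6 sheds 150 MW to N23, N7: 75 each.
    N23: 110+75 = 185 > 110
    N7: 60+75 = 135 > 80
Round 3 — N23, N7 trip offline.
  N23 sheds 185 MW: no online neighbours, lost.
  N7 sheds 135 MW to N10: 135 each.
    N10: 40+135 = 175 > 110
Round 4 — N10 trips offline.
  N10 sheds 175 MW: no online neighbours, lost.
No further trips.

160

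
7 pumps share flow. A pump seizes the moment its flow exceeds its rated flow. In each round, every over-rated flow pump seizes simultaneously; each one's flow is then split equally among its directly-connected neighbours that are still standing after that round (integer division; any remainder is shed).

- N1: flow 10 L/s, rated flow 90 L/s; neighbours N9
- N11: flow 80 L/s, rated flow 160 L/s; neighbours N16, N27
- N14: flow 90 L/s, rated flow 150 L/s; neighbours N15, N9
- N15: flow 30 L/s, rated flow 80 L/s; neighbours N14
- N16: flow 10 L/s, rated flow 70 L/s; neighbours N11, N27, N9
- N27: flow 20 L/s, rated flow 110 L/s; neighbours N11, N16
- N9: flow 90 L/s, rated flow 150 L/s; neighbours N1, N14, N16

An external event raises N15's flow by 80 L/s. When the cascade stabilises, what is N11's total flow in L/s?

Round 1 — N15 at 110 > 80. N15 seizes.
  N15 sheds 110 L/s to N14: 110 each.
    N14: 90+110 = 200 > 150
Round 2 — N14 seizes.
  N14 sheds 200 L/s to N9: 200 each.
    N9: 90+200 = 290 > 150
Round 3 — N9 seizes.
  N9 sheds 290 L/s to N1, N16: 145 each.
    N1: 10+145 = 155 > 90
    N16: 10+145 = 155 > 70
Round 4 — N1, N16 seize.
  N1 sheds 155 L/s: no online neighbours, lost.
  N16 sheds 155 L/s to N11, N27: 77 each (1 lost).
    N11: 80+77 = 157 ≤ 160
    N27: 20+77 = 97 ≤ 110
No further seizures.

157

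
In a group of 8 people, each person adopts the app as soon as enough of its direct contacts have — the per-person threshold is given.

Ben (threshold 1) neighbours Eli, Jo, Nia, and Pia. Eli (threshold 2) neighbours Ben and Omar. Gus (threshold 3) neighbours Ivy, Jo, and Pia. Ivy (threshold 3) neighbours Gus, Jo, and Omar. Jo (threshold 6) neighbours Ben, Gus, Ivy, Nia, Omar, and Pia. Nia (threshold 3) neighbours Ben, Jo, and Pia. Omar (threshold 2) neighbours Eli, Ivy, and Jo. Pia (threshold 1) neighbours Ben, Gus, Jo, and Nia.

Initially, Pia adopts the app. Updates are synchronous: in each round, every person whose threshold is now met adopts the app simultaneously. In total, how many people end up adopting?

Round 1 — Pia adopts the app (initial).
Round 2 — checking thresholds:
  Ben: 1 of 4 neighbours ≥ 1, adopts the app.
  Gus: 1 of 3 neighbours < 3, holds.
  Jo: 1 of 6 neighbours < 6, holds.
  Nia: 1 of 3 neighbours < 3, holds.
Round 3 — no new adoptions; cascade stops.

2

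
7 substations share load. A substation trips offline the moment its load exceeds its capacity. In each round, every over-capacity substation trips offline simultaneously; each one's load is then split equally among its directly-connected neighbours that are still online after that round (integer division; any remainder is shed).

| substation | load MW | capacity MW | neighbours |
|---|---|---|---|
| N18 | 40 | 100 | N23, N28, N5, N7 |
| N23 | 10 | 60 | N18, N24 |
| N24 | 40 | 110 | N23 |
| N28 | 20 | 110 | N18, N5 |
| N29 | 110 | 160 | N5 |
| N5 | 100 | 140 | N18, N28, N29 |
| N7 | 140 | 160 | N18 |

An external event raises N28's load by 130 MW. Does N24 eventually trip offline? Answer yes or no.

Round 1 — N28 at 150 > 110. N28 trips offline.
  N28 sheds 150 MW to N18, N5: 75 each.
    N18: 40+75 = 115 > 100
    N5: 100+75 = 175 > 140
Round 2 — N18, N5 trip offline.
  N18 sheds 115 MW to N23, N7: 57 each (1 lost).
    N23: 10+57 = 67 > 60
    N7: 140+57 = 197 > 160
  N5 sheds 175 MW to N29: 175 each.
    N29: 110+175 = 285 > 160
Round 3 — N23, N29, N7 trip offline.
  N23 sheds 67 MW to N24: 67 each.
    N24: 40+67 = 107 ≤ 110
  N29 sheds 285 MW: no online neighbours, lost.
  N7 sheds 197 MW: no online neighbours, lost.
No further trips.

no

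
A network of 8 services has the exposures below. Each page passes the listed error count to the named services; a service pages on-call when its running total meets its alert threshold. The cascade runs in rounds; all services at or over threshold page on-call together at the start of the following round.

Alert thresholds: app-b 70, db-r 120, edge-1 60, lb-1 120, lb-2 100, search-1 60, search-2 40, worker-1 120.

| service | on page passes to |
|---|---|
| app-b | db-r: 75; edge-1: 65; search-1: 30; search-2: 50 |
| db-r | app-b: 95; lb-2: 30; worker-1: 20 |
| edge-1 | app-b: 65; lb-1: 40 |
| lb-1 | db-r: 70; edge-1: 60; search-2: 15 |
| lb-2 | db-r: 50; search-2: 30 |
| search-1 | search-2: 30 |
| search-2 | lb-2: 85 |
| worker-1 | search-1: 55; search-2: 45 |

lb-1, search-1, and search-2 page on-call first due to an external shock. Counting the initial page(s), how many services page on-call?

4

Round 1 — lb-1, search-1, search-2 page on-call (initial).
  db-r: +70 → 70 < 120
  edge-1: +60 → 60 ≥ 60
  lb-2: +85 → 85 < 100
Round 2 — edge-1 pages on-call.
  app-b: +65 → 65 < 70
No further pages.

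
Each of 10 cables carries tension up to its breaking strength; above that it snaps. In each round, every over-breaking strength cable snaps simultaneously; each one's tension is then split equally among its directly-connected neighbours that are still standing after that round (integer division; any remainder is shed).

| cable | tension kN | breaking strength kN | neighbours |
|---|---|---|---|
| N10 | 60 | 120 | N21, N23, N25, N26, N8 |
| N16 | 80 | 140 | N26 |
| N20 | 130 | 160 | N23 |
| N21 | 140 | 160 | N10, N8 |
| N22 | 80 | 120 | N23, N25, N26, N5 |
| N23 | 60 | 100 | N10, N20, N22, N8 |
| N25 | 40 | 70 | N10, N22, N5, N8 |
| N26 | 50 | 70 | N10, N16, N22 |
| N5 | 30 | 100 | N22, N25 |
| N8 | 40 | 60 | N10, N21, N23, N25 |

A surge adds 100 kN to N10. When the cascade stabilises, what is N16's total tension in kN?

121

Round 1 — N10 at 160 > 120. N10 snaps.
  N10 sheds 160 kN to N21, N23, N25, N26, N8: 32 each.
    N21: 140+32 = 172 > 160
    N23: 60+32 = 92 ≤ 100
    N25: 40+32 = 72 > 70
    N26: 50+32 = 82 > 70
    N8: 40+32 = 72 > 60
Round 2 — N21, N25, N26, N8 snap.
  N21 sheds 172 kN: no online neighbours, lost.
  N25 sheds 72 kN to N22, N5: 36 each.
    N22: 80+36 = 116 ≤ 120
    N5: 30+36 = 66 ≤ 100
  N26 sheds 82 kN to N16, N22: 41 each.
    N16: 80+41 = 121 ≤ 140
    N22: 116+41 = 157 > 120
  N8 sheds 72 kN to N23: 72 each.
    N23: 92+72 = 164 > 100
Round 3 — N22, N23 snap.
  N22 sheds 157 kN to N5: 157 each.
    N5: 66+157 = 223 > 100
  N23 sheds 164 kN to N20: 164 each.
    N20: 130+164 = 294 > 160
Round 4 — N20, N5 snap.
  N20 sheds 294 kN: no online neighbours, lost.
  N5 sheds 223 kN: no online neighbours, lost.
No further breaks.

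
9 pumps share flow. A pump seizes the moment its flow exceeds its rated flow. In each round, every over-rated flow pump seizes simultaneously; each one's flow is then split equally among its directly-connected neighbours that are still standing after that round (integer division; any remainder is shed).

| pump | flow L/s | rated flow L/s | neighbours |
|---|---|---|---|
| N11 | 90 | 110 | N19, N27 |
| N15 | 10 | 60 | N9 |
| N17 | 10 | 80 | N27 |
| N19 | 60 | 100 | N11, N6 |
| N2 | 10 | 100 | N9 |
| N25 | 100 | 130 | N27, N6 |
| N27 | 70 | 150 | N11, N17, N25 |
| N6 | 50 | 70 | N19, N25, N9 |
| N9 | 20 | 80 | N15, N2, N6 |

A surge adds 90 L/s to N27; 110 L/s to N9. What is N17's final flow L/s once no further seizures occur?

63

Round 1 — N27 at 160 > 150; N9 at 130 > 80. N27, N9 seize.
  N27 sheds 160 L/s to N11, N17, N25: 53 each (1 lost).
    N11: 90+53 = 143 > 110
    N17: 10+53 = 63 ≤ 80
    N25: 100+53 = 153 > 130
  N9 sheds 130 L/s to N15, N2, N6: 43 each (1 lost).
    N15: 10+43 = 53 ≤ 60
    N2: 10+43 = 53 ≤ 100
    N6: 50+43 = 93 > 70
Round 2 — N11, N25, N6 seize.
  N11 sheds 143 L/s to N19: 143 each.
    N19: 60+143 = 203 > 100
  N25 sheds 153 L/s: no online neighbours, lost.
  N6 sheds 93 L/s to N19: 93 each.
    N19: 203+93 = 296 > 100
Round 3 — N19 seizes.
  N19 sheds 296 L/s: no online neighbours, lost.
No further seizures.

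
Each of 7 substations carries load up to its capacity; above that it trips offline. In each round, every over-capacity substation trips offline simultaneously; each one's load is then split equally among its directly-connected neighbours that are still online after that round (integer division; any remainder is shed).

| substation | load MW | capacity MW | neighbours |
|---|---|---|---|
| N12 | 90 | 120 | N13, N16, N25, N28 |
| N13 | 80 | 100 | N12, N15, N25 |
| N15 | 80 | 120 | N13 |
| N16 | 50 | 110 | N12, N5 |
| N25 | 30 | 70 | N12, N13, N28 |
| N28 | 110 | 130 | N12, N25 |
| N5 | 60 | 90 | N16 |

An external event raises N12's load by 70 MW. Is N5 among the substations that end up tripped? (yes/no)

no

Round 1 — N12 at 160 > 120. N12 trips offline.
  N12 sheds 160 MW to N13, N16, N25, N28: 40 each.
    N13: 80+40 = 120 > 100
    N16: 50+40 = 90 ≤ 110
    N25: 30+40 = 70 ≤ 70
    N28: 110+40 = 150 > 130
Round 2 — N13, N28 trip offline.
  N13 sheds 120 MW to N15, N25: 60 each.
    N15: 80+60 = 140 > 120
    N25: 70+60 = 130 > 70
  N28 sheds 150 MW to N25: 150 each.
    N25: 130+150 = 280 > 70
Round 3 — N15, N25 trip offline.
  N15 sheds 140 MW: no online neighbours, lost.
  N25 sheds 280 MW: no online neighbours, lost.
No further trips.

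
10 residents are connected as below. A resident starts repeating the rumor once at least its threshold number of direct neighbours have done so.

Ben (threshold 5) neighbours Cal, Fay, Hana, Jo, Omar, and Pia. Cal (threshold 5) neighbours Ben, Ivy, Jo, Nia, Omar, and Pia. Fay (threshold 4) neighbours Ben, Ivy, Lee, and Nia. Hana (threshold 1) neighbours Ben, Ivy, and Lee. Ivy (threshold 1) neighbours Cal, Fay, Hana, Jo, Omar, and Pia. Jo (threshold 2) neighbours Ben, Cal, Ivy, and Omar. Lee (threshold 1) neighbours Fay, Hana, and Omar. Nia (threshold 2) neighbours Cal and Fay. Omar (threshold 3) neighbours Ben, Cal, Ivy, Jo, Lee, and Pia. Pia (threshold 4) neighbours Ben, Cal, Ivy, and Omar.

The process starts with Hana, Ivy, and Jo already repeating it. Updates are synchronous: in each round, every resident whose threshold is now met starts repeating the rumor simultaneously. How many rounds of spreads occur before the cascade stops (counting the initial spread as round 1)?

Round 1 — Hana, Ivy, Jo start repeating the rumor (initial).
Round 2 — checking thresholds:
  Ben: 2 of 6 neighbours < 5, below threshold.
  Cal: 2 of 6 neighbours < 5, below threshold.
  Fay: 1 of 4 neighbours < 4, below threshold.
  Lee: 1 of 3 neighbours ≥ 1, starts repeating the rumor.
  Omar: 2 of 6 neighbours < 3, below threshold.
  Pia: 1 of 4 neighbours < 4, below threshold.
Round 3 — checking thresholds:
  Ben: 2 of 6 neighbours < 5, below threshold.
  Cal: 2 of 6 neighbours < 5, below threshold.
  Fay: 2 of 4 neighbours < 4, below threshold.
  Omar: 3 of 6 neighbours ≥ 3, starts repeating the rumor.
  Pia: 1 of 4 neighbours < 4, below threshold.
Round 4 — no new spreads; cascade stops.

3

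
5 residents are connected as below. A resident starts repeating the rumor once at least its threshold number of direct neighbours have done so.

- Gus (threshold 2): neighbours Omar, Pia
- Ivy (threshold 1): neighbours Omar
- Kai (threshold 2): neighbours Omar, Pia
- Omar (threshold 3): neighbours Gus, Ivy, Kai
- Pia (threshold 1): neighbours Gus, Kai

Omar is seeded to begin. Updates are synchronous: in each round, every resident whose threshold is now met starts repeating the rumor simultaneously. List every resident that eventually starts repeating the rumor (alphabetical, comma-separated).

Round 1 — Omar starts repeating the rumor (initial).
Round 2 — checking thresholds:
  Gus: 1 of 2 neighbours < 2, not yet.
  Ivy: 1 of 1 neighbours ≥ 1, starts repeating the rumor.
  Kai: 1 of 2 neighbours < 2, not yet.
Round 3 — no new spreads; cascade stops.

Ivy, Omar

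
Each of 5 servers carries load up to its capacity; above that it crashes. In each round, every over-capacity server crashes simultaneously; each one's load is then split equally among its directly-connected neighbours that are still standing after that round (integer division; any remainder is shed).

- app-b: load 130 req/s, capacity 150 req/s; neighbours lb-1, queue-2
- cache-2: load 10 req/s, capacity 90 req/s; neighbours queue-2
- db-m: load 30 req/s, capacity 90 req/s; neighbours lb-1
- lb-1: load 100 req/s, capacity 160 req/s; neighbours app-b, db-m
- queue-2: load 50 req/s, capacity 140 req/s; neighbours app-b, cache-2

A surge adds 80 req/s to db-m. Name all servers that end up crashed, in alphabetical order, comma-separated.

app-b, cache-2, db-m, lb-1, queue-2

Round 1 — db-m at 110 > 90. db-m crashes.
  db-m sheds 110 req/s to lb-1: 110 each.
    lb-1: 100+110 = 210 > 160
Round 2 — lb-1 crashes.
  lb-1 sheds 210 req/s to app-b: 210 each.
    app-b: 130+210 = 340 > 150
Round 3 — app-b crashes.
  app-b sheds 340 req/s to queue-2: 340 each.
    queue-2: 50+340 = 390 > 140
Round 4 — queue-2 crashes.
  queue-2 sheds 390 req/s to cache-2: 390 each.
    cache-2: 10+390 = 400 > 90
Round 5 — cache-2 crashes.
  cache-2 sheds 400 req/s: no online neighbours, lost.
No further crashes.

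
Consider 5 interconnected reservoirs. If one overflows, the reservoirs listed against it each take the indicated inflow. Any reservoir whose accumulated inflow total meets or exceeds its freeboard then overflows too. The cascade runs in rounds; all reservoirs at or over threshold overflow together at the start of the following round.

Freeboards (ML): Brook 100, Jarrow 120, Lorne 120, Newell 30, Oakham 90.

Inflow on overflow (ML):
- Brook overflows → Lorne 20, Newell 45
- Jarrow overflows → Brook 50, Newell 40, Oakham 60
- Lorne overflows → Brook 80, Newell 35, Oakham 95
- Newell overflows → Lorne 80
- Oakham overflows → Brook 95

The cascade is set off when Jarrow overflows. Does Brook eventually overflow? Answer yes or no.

no

Round 1 — Jarrow overflows (initial).
  Brook: +50 → 50 < 100
  Newell: +40 → 40 ≥ 30
  Oakham: +60 → 60 < 90
Round 2 — Newell overflows.
  Lorne: +80 → 80 < 120
No further overflows.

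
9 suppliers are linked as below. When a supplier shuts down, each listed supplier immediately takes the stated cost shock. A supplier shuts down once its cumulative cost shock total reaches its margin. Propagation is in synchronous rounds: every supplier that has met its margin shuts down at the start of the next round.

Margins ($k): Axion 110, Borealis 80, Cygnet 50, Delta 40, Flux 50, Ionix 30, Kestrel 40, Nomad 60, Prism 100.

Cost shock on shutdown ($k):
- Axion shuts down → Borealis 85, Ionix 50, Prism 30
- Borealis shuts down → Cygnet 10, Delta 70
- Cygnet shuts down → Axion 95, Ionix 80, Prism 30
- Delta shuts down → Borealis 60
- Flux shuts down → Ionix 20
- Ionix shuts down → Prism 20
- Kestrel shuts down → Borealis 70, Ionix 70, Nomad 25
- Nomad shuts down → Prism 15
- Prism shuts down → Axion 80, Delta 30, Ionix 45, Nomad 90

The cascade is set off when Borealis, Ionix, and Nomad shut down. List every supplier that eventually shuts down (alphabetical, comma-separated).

Round 1 — Borealis, Ionix, Nomad shut down (initial).
  Cygnet: +10 → 10 < 50
  Delta: +70 → 70 ≥ 40
  Prism: +20+15 → 35 < 100
Round 2 — Delta shuts down.
No further shutdowns.

Borealis, Delta, Ionix, Nomad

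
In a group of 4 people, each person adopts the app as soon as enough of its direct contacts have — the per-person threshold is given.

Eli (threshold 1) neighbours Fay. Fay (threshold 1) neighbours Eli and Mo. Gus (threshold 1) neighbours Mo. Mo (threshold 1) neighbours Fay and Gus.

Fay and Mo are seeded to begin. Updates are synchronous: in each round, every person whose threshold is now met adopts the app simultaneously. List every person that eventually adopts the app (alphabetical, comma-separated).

Eli, Fay, Gus, Mo

Round 1 — Fay, Mo adopt the app (initial).
Round 2 — checking thresholds:
  Eli: 1 of 1 neighbours ≥ 1, adopts the app.
  Gus: 1 of 1 neighbours ≥ 1, adopts the app.
Round 3 — no new adoptions; cascade stops.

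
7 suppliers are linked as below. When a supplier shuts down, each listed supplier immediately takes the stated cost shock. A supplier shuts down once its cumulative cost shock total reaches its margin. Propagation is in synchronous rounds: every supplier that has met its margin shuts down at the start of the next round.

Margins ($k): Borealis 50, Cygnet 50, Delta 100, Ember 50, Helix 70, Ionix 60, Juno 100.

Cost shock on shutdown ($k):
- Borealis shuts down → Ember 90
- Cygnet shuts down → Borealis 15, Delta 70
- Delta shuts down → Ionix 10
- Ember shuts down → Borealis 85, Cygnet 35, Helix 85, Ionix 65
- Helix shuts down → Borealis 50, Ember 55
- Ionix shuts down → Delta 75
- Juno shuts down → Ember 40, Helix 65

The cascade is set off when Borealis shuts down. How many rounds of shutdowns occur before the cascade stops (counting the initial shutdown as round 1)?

3

Round 1 — Borealis shuts down (initial).
  Ember: +90 → 90 ≥ 50
Round 2 — Ember shuts down.
  Cygnet: +35 → 35 < 50
  Helix: +85 → 85 ≥ 70
  Ionix: +65 → 65 ≥ 60
Round 3 — Helix, Ionix shut down.
  Delta: +75 → 75 < 100
No further shutdowns.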